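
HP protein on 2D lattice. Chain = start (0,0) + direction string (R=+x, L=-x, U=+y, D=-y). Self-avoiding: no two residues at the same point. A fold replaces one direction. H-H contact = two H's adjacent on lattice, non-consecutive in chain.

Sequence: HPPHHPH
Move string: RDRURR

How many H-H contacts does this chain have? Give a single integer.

Positions: [(0, 0), (1, 0), (1, -1), (2, -1), (2, 0), (3, 0), (4, 0)]
No H-H contacts found.

Answer: 0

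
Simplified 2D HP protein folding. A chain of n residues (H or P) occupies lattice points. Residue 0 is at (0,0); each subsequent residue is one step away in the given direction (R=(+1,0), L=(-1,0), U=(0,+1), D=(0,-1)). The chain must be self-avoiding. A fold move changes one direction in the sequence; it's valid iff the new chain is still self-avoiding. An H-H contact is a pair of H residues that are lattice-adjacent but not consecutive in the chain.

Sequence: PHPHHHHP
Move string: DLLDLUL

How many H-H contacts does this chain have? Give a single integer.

Answer: 1

Derivation:
Positions: [(0, 0), (0, -1), (-1, -1), (-2, -1), (-2, -2), (-3, -2), (-3, -1), (-4, -1)]
H-H contact: residue 3 @(-2,-1) - residue 6 @(-3, -1)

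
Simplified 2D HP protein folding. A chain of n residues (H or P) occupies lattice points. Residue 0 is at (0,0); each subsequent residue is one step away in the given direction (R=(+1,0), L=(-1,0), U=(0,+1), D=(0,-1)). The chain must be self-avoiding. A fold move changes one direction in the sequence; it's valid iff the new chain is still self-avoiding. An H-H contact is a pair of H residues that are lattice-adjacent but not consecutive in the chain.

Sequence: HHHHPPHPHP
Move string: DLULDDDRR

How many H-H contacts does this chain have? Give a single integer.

Positions: [(0, 0), (0, -1), (-1, -1), (-1, 0), (-2, 0), (-2, -1), (-2, -2), (-2, -3), (-1, -3), (0, -3)]
H-H contact: residue 0 @(0,0) - residue 3 @(-1, 0)

Answer: 1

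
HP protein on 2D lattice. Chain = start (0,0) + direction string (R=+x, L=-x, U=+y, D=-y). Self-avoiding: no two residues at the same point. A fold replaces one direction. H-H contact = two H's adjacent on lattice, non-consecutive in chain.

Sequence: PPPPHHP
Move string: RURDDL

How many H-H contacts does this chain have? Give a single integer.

Positions: [(0, 0), (1, 0), (1, 1), (2, 1), (2, 0), (2, -1), (1, -1)]
No H-H contacts found.

Answer: 0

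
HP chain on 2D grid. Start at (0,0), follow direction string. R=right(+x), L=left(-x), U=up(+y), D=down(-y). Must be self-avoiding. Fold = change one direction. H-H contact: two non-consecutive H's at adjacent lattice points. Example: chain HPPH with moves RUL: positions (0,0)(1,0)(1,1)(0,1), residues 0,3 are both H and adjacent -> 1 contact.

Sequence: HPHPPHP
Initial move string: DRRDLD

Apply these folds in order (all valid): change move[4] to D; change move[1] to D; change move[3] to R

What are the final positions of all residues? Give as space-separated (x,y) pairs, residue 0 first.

Answer: (0,0) (0,-1) (0,-2) (1,-2) (2,-2) (2,-3) (2,-4)

Derivation:
Initial moves: DRRDLD
Fold: move[4]->D => DRRDDD (positions: [(0, 0), (0, -1), (1, -1), (2, -1), (2, -2), (2, -3), (2, -4)])
Fold: move[1]->D => DDRDDD (positions: [(0, 0), (0, -1), (0, -2), (1, -2), (1, -3), (1, -4), (1, -5)])
Fold: move[3]->R => DDRRDD (positions: [(0, 0), (0, -1), (0, -2), (1, -2), (2, -2), (2, -3), (2, -4)])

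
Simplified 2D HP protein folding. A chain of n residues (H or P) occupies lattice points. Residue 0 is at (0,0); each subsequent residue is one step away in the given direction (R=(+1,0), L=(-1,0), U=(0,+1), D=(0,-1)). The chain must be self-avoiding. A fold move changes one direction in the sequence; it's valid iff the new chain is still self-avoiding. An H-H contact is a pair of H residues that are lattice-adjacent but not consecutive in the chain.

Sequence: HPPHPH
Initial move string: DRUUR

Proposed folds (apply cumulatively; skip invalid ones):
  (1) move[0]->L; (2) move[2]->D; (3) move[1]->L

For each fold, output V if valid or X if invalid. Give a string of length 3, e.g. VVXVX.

Answer: XXV

Derivation:
Initial: DRUUR -> [(0, 0), (0, -1), (1, -1), (1, 0), (1, 1), (2, 1)]
Fold 1: move[0]->L => LRUUR INVALID (collision), skipped
Fold 2: move[2]->D => DRDUR INVALID (collision), skipped
Fold 3: move[1]->L => DLUUR VALID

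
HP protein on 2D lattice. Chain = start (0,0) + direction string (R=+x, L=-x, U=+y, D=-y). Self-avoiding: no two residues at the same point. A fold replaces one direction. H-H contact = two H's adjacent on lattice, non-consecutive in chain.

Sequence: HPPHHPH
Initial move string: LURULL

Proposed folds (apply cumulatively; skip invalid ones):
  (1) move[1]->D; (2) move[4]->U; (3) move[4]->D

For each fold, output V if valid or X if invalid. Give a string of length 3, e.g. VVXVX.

Initial: LURULL -> [(0, 0), (-1, 0), (-1, 1), (0, 1), (0, 2), (-1, 2), (-2, 2)]
Fold 1: move[1]->D => LDRULL INVALID (collision), skipped
Fold 2: move[4]->U => LURUUL VALID
Fold 3: move[4]->D => LURUDL INVALID (collision), skipped

Answer: XVX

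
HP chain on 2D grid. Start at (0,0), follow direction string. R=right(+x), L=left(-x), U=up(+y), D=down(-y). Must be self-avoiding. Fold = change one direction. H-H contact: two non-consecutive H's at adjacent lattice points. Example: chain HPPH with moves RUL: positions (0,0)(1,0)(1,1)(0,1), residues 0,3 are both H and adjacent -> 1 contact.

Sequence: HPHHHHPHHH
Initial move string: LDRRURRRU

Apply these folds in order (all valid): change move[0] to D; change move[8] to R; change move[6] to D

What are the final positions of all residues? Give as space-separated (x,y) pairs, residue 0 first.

Initial moves: LDRRURRRU
Fold: move[0]->D => DDRRURRRU (positions: [(0, 0), (0, -1), (0, -2), (1, -2), (2, -2), (2, -1), (3, -1), (4, -1), (5, -1), (5, 0)])
Fold: move[8]->R => DDRRURRRR (positions: [(0, 0), (0, -1), (0, -2), (1, -2), (2, -2), (2, -1), (3, -1), (4, -1), (5, -1), (6, -1)])
Fold: move[6]->D => DDRRURDRR (positions: [(0, 0), (0, -1), (0, -2), (1, -2), (2, -2), (2, -1), (3, -1), (3, -2), (4, -2), (5, -2)])

Answer: (0,0) (0,-1) (0,-2) (1,-2) (2,-2) (2,-1) (3,-1) (3,-2) (4,-2) (5,-2)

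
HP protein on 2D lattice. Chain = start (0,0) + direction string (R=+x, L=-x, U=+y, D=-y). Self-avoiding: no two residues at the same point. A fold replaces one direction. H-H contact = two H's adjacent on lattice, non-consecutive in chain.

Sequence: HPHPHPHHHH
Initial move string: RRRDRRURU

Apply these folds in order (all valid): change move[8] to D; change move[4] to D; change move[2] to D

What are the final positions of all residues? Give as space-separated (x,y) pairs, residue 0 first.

Answer: (0,0) (1,0) (2,0) (2,-1) (2,-2) (2,-3) (3,-3) (3,-2) (4,-2) (4,-3)

Derivation:
Initial moves: RRRDRRURU
Fold: move[8]->D => RRRDRRURD (positions: [(0, 0), (1, 0), (2, 0), (3, 0), (3, -1), (4, -1), (5, -1), (5, 0), (6, 0), (6, -1)])
Fold: move[4]->D => RRRDDRURD (positions: [(0, 0), (1, 0), (2, 0), (3, 0), (3, -1), (3, -2), (4, -2), (4, -1), (5, -1), (5, -2)])
Fold: move[2]->D => RRDDDRURD (positions: [(0, 0), (1, 0), (2, 0), (2, -1), (2, -2), (2, -3), (3, -3), (3, -2), (4, -2), (4, -3)])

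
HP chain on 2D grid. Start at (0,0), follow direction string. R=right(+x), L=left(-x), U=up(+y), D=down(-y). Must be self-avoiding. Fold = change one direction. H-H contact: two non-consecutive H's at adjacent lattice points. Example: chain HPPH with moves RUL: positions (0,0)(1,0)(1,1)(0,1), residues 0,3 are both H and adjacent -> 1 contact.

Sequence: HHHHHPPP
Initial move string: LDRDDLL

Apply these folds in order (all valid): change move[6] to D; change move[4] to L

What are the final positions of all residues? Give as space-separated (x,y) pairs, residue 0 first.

Answer: (0,0) (-1,0) (-1,-1) (0,-1) (0,-2) (-1,-2) (-2,-2) (-2,-3)

Derivation:
Initial moves: LDRDDLL
Fold: move[6]->D => LDRDDLD (positions: [(0, 0), (-1, 0), (-1, -1), (0, -1), (0, -2), (0, -3), (-1, -3), (-1, -4)])
Fold: move[4]->L => LDRDLLD (positions: [(0, 0), (-1, 0), (-1, -1), (0, -1), (0, -2), (-1, -2), (-2, -2), (-2, -3)])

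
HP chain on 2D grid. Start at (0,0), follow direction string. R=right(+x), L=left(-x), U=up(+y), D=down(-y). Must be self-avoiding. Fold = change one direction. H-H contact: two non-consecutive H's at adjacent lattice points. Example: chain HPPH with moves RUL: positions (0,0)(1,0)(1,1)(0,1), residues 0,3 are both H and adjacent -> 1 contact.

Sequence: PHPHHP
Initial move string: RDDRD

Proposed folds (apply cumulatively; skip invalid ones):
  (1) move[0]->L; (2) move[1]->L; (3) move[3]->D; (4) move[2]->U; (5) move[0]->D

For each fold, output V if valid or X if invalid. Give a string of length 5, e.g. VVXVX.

Initial: RDDRD -> [(0, 0), (1, 0), (1, -1), (1, -2), (2, -2), (2, -3)]
Fold 1: move[0]->L => LDDRD VALID
Fold 2: move[1]->L => LLDRD VALID
Fold 3: move[3]->D => LLDDD VALID
Fold 4: move[2]->U => LLUDD INVALID (collision), skipped
Fold 5: move[0]->D => DLDDD VALID

Answer: VVVXV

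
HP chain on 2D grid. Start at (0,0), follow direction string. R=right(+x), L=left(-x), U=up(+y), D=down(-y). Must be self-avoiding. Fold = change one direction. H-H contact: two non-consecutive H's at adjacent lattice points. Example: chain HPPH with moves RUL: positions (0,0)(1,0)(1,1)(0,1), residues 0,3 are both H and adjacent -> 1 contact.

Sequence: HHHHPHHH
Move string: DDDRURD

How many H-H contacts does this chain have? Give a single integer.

Answer: 1

Derivation:
Positions: [(0, 0), (0, -1), (0, -2), (0, -3), (1, -3), (1, -2), (2, -2), (2, -3)]
H-H contact: residue 2 @(0,-2) - residue 5 @(1, -2)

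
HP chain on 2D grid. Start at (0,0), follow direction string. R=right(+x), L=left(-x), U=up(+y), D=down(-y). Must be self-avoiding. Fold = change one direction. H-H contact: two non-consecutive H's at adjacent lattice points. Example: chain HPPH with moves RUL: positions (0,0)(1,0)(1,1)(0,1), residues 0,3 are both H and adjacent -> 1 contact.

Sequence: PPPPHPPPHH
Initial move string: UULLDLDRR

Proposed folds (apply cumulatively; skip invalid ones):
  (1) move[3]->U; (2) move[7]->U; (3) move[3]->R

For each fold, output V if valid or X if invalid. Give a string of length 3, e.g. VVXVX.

Initial: UULLDLDRR -> [(0, 0), (0, 1), (0, 2), (-1, 2), (-2, 2), (-2, 1), (-3, 1), (-3, 0), (-2, 0), (-1, 0)]
Fold 1: move[3]->U => UULUDLDRR INVALID (collision), skipped
Fold 2: move[7]->U => UULLDLDUR INVALID (collision), skipped
Fold 3: move[3]->R => UULRDLDRR INVALID (collision), skipped

Answer: XXX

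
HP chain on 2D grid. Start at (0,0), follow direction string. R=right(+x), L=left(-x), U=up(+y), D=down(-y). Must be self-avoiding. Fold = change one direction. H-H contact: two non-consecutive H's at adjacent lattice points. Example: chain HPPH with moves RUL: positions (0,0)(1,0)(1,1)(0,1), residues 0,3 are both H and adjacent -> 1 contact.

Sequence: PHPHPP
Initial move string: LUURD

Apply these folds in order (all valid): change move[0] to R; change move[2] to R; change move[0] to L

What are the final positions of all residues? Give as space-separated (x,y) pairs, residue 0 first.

Initial moves: LUURD
Fold: move[0]->R => RUURD (positions: [(0, 0), (1, 0), (1, 1), (1, 2), (2, 2), (2, 1)])
Fold: move[2]->R => RURRD (positions: [(0, 0), (1, 0), (1, 1), (2, 1), (3, 1), (3, 0)])
Fold: move[0]->L => LURRD (positions: [(0, 0), (-1, 0), (-1, 1), (0, 1), (1, 1), (1, 0)])

Answer: (0,0) (-1,0) (-1,1) (0,1) (1,1) (1,0)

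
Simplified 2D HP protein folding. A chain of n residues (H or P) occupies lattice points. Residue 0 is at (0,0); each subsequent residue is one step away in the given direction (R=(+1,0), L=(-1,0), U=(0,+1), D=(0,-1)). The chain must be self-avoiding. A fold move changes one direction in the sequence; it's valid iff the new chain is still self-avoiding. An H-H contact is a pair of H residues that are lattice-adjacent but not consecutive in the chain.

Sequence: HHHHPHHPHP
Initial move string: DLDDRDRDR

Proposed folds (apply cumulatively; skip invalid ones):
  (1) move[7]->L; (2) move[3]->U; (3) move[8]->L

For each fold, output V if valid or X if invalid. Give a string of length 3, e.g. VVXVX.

Answer: XXV

Derivation:
Initial: DLDDRDRDR -> [(0, 0), (0, -1), (-1, -1), (-1, -2), (-1, -3), (0, -3), (0, -4), (1, -4), (1, -5), (2, -5)]
Fold 1: move[7]->L => DLDDRDRLR INVALID (collision), skipped
Fold 2: move[3]->U => DLDURDRDR INVALID (collision), skipped
Fold 3: move[8]->L => DLDDRDRDL VALID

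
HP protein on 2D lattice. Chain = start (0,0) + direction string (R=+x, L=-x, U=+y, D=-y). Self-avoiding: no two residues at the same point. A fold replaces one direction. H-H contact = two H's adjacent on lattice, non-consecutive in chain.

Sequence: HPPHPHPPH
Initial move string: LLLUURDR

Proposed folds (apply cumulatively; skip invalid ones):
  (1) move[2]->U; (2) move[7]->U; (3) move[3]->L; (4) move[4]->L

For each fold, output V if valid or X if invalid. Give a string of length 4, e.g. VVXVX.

Answer: VXXX

Derivation:
Initial: LLLUURDR -> [(0, 0), (-1, 0), (-2, 0), (-3, 0), (-3, 1), (-3, 2), (-2, 2), (-2, 1), (-1, 1)]
Fold 1: move[2]->U => LLUUURDR VALID
Fold 2: move[7]->U => LLUUURDU INVALID (collision), skipped
Fold 3: move[3]->L => LLULURDR INVALID (collision), skipped
Fold 4: move[4]->L => LLUULRDR INVALID (collision), skipped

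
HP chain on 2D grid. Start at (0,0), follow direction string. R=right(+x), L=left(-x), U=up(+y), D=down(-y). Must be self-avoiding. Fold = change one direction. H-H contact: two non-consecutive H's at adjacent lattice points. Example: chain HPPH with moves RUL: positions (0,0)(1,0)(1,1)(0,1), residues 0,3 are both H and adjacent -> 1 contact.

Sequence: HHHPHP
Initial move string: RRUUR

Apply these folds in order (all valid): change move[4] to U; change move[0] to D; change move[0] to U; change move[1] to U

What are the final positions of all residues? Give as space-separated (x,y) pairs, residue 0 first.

Initial moves: RRUUR
Fold: move[4]->U => RRUUU (positions: [(0, 0), (1, 0), (2, 0), (2, 1), (2, 2), (2, 3)])
Fold: move[0]->D => DRUUU (positions: [(0, 0), (0, -1), (1, -1), (1, 0), (1, 1), (1, 2)])
Fold: move[0]->U => URUUU (positions: [(0, 0), (0, 1), (1, 1), (1, 2), (1, 3), (1, 4)])
Fold: move[1]->U => UUUUU (positions: [(0, 0), (0, 1), (0, 2), (0, 3), (0, 4), (0, 5)])

Answer: (0,0) (0,1) (0,2) (0,3) (0,4) (0,5)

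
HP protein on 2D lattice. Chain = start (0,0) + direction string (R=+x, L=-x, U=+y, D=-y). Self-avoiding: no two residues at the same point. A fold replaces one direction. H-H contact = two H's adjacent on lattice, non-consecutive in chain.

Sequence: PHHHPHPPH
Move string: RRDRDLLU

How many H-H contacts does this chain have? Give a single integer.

Answer: 2

Derivation:
Positions: [(0, 0), (1, 0), (2, 0), (2, -1), (3, -1), (3, -2), (2, -2), (1, -2), (1, -1)]
H-H contact: residue 1 @(1,0) - residue 8 @(1, -1)
H-H contact: residue 3 @(2,-1) - residue 8 @(1, -1)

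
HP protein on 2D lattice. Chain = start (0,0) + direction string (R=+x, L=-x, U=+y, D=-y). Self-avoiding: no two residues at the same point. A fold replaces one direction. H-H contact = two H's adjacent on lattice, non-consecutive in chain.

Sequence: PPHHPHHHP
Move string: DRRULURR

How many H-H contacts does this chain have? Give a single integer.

Answer: 1

Derivation:
Positions: [(0, 0), (0, -1), (1, -1), (2, -1), (2, 0), (1, 0), (1, 1), (2, 1), (3, 1)]
H-H contact: residue 2 @(1,-1) - residue 5 @(1, 0)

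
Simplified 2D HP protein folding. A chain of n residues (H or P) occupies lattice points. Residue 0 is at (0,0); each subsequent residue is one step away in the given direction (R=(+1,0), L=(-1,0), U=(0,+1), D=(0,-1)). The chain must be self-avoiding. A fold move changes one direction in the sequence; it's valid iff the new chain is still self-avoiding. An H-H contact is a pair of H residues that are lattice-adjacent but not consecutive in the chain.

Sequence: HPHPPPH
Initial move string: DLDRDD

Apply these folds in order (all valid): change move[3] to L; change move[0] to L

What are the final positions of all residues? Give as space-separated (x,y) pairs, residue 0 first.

Initial moves: DLDRDD
Fold: move[3]->L => DLDLDD (positions: [(0, 0), (0, -1), (-1, -1), (-1, -2), (-2, -2), (-2, -3), (-2, -4)])
Fold: move[0]->L => LLDLDD (positions: [(0, 0), (-1, 0), (-2, 0), (-2, -1), (-3, -1), (-3, -2), (-3, -3)])

Answer: (0,0) (-1,0) (-2,0) (-2,-1) (-3,-1) (-3,-2) (-3,-3)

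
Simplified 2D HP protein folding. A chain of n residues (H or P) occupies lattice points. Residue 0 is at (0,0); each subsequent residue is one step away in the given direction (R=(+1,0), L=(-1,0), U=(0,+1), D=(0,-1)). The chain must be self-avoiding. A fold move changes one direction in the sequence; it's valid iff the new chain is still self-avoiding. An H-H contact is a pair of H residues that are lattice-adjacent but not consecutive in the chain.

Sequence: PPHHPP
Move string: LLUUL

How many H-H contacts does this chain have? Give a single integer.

Positions: [(0, 0), (-1, 0), (-2, 0), (-2, 1), (-2, 2), (-3, 2)]
No H-H contacts found.

Answer: 0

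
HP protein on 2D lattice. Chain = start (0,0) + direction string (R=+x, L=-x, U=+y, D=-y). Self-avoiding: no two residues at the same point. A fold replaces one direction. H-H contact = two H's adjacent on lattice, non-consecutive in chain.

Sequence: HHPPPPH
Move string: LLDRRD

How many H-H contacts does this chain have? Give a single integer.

Answer: 0

Derivation:
Positions: [(0, 0), (-1, 0), (-2, 0), (-2, -1), (-1, -1), (0, -1), (0, -2)]
No H-H contacts found.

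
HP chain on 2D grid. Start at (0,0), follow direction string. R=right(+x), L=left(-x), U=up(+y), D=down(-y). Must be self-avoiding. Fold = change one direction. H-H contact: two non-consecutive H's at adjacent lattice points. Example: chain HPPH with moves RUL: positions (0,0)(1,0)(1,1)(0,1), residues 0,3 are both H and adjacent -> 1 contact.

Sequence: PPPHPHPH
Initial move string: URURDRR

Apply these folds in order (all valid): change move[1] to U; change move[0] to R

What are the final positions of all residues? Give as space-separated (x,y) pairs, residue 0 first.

Answer: (0,0) (1,0) (1,1) (1,2) (2,2) (2,1) (3,1) (4,1)

Derivation:
Initial moves: URURDRR
Fold: move[1]->U => UUURDRR (positions: [(0, 0), (0, 1), (0, 2), (0, 3), (1, 3), (1, 2), (2, 2), (3, 2)])
Fold: move[0]->R => RUURDRR (positions: [(0, 0), (1, 0), (1, 1), (1, 2), (2, 2), (2, 1), (3, 1), (4, 1)])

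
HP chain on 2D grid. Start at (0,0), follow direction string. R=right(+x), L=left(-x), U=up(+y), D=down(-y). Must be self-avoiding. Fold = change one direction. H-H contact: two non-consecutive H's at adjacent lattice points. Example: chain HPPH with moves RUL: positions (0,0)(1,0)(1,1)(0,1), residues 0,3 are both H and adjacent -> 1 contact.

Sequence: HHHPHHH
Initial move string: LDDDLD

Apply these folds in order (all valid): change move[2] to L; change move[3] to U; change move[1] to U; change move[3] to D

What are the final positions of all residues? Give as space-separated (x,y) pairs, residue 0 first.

Answer: (0,0) (-1,0) (-1,1) (-2,1) (-2,0) (-3,0) (-3,-1)

Derivation:
Initial moves: LDDDLD
Fold: move[2]->L => LDLDLD (positions: [(0, 0), (-1, 0), (-1, -1), (-2, -1), (-2, -2), (-3, -2), (-3, -3)])
Fold: move[3]->U => LDLULD (positions: [(0, 0), (-1, 0), (-1, -1), (-2, -1), (-2, 0), (-3, 0), (-3, -1)])
Fold: move[1]->U => LULULD (positions: [(0, 0), (-1, 0), (-1, 1), (-2, 1), (-2, 2), (-3, 2), (-3, 1)])
Fold: move[3]->D => LULDLD (positions: [(0, 0), (-1, 0), (-1, 1), (-2, 1), (-2, 0), (-3, 0), (-3, -1)])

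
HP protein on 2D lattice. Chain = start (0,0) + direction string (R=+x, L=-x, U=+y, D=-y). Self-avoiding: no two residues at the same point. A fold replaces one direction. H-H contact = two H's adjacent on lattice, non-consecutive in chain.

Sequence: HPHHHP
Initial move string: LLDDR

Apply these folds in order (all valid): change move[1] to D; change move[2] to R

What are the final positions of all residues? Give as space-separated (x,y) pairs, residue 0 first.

Answer: (0,0) (-1,0) (-1,-1) (0,-1) (0,-2) (1,-2)

Derivation:
Initial moves: LLDDR
Fold: move[1]->D => LDDDR (positions: [(0, 0), (-1, 0), (-1, -1), (-1, -2), (-1, -3), (0, -3)])
Fold: move[2]->R => LDRDR (positions: [(0, 0), (-1, 0), (-1, -1), (0, -1), (0, -2), (1, -2)])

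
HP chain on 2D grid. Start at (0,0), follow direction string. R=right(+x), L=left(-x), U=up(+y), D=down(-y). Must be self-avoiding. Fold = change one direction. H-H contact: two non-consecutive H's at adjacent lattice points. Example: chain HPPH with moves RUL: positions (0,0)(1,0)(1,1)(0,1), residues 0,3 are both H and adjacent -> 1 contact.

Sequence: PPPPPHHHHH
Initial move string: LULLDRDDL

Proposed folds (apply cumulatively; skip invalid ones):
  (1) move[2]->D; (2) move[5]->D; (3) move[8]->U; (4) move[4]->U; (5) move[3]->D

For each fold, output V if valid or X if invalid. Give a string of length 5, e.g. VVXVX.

Initial: LULLDRDDL -> [(0, 0), (-1, 0), (-1, 1), (-2, 1), (-3, 1), (-3, 0), (-2, 0), (-2, -1), (-2, -2), (-3, -2)]
Fold 1: move[2]->D => LUDLDRDDL INVALID (collision), skipped
Fold 2: move[5]->D => LULLDDDDL VALID
Fold 3: move[8]->U => LULLDDDDU INVALID (collision), skipped
Fold 4: move[4]->U => LULLUDDDL INVALID (collision), skipped
Fold 5: move[3]->D => LULDDDDDL VALID

Answer: XVXXV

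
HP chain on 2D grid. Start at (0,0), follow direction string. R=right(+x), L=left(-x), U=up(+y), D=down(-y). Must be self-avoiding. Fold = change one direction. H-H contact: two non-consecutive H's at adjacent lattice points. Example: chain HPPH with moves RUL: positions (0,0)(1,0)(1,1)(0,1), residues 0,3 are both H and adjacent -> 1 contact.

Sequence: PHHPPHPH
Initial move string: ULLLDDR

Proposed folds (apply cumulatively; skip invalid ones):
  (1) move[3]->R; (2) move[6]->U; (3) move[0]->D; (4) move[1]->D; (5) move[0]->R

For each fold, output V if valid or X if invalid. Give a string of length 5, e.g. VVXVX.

Initial: ULLLDDR -> [(0, 0), (0, 1), (-1, 1), (-2, 1), (-3, 1), (-3, 0), (-3, -1), (-2, -1)]
Fold 1: move[3]->R => ULLRDDR INVALID (collision), skipped
Fold 2: move[6]->U => ULLLDDU INVALID (collision), skipped
Fold 3: move[0]->D => DLLLDDR VALID
Fold 4: move[1]->D => DDLLDDR VALID
Fold 5: move[0]->R => RDLLDDR VALID

Answer: XXVVV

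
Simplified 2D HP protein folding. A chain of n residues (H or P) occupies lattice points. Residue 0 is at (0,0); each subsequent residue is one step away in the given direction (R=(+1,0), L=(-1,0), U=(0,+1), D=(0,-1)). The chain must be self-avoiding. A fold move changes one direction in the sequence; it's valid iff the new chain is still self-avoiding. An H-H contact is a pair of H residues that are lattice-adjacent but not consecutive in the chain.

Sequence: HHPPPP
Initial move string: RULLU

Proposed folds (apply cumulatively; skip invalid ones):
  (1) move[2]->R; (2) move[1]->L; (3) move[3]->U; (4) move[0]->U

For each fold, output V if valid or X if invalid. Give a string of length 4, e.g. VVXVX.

Answer: XXVV

Derivation:
Initial: RULLU -> [(0, 0), (1, 0), (1, 1), (0, 1), (-1, 1), (-1, 2)]
Fold 1: move[2]->R => RURLU INVALID (collision), skipped
Fold 2: move[1]->L => RLLLU INVALID (collision), skipped
Fold 3: move[3]->U => RULUU VALID
Fold 4: move[0]->U => UULUU VALID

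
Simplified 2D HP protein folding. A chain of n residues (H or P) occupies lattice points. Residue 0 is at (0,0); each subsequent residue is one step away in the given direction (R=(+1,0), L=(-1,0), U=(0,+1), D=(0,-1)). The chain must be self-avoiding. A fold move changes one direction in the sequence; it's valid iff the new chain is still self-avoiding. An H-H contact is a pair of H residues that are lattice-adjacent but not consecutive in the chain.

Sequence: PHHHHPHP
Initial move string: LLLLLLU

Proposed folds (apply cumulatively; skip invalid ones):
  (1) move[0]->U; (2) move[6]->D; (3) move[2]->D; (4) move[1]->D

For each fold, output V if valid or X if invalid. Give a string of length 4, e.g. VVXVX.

Answer: VVVX

Derivation:
Initial: LLLLLLU -> [(0, 0), (-1, 0), (-2, 0), (-3, 0), (-4, 0), (-5, 0), (-6, 0), (-6, 1)]
Fold 1: move[0]->U => ULLLLLU VALID
Fold 2: move[6]->D => ULLLLLD VALID
Fold 3: move[2]->D => ULDLLLD VALID
Fold 4: move[1]->D => UDDLLLD INVALID (collision), skipped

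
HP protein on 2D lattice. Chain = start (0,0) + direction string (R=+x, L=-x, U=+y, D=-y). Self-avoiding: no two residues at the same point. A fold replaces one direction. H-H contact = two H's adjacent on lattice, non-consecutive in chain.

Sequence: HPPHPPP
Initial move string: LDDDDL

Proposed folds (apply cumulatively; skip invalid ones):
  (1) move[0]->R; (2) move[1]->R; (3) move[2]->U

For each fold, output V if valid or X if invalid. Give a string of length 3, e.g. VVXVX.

Initial: LDDDDL -> [(0, 0), (-1, 0), (-1, -1), (-1, -2), (-1, -3), (-1, -4), (-2, -4)]
Fold 1: move[0]->R => RDDDDL VALID
Fold 2: move[1]->R => RRDDDL VALID
Fold 3: move[2]->U => RRUDDL INVALID (collision), skipped

Answer: VVX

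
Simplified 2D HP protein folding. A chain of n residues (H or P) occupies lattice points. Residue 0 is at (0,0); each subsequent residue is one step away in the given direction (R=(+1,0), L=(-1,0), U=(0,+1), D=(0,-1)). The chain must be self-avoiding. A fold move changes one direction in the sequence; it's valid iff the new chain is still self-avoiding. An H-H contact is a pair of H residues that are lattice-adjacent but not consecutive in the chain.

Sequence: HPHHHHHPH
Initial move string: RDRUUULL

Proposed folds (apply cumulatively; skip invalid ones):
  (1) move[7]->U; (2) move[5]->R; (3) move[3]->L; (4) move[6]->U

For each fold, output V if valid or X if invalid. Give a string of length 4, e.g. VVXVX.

Initial: RDRUUULL -> [(0, 0), (1, 0), (1, -1), (2, -1), (2, 0), (2, 1), (2, 2), (1, 2), (0, 2)]
Fold 1: move[7]->U => RDRUUULU VALID
Fold 2: move[5]->R => RDRUURLU INVALID (collision), skipped
Fold 3: move[3]->L => RDRLUULU INVALID (collision), skipped
Fold 4: move[6]->U => RDRUUUUU VALID

Answer: VXXV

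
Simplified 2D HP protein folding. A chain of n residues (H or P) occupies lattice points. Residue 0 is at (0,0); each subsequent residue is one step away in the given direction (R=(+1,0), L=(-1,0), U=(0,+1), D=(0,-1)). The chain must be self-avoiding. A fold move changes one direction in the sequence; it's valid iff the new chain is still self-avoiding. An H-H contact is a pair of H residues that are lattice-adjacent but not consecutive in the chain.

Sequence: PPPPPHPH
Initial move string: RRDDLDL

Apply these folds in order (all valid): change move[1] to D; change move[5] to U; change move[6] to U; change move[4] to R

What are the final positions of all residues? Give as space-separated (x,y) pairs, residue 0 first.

Initial moves: RRDDLDL
Fold: move[1]->D => RDDDLDL (positions: [(0, 0), (1, 0), (1, -1), (1, -2), (1, -3), (0, -3), (0, -4), (-1, -4)])
Fold: move[5]->U => RDDDLUL (positions: [(0, 0), (1, 0), (1, -1), (1, -2), (1, -3), (0, -3), (0, -2), (-1, -2)])
Fold: move[6]->U => RDDDLUU (positions: [(0, 0), (1, 0), (1, -1), (1, -2), (1, -3), (0, -3), (0, -2), (0, -1)])
Fold: move[4]->R => RDDDRUU (positions: [(0, 0), (1, 0), (1, -1), (1, -2), (1, -3), (2, -3), (2, -2), (2, -1)])

Answer: (0,0) (1,0) (1,-1) (1,-2) (1,-3) (2,-3) (2,-2) (2,-1)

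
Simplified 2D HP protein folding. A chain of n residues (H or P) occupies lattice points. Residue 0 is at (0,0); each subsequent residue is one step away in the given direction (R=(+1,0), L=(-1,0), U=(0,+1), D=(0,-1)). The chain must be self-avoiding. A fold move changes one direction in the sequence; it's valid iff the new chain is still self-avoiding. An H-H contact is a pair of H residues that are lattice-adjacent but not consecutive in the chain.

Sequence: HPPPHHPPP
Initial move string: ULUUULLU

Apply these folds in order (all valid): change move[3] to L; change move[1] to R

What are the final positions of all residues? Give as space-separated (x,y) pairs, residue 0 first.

Answer: (0,0) (0,1) (1,1) (1,2) (0,2) (0,3) (-1,3) (-2,3) (-2,4)

Derivation:
Initial moves: ULUUULLU
Fold: move[3]->L => ULULULLU (positions: [(0, 0), (0, 1), (-1, 1), (-1, 2), (-2, 2), (-2, 3), (-3, 3), (-4, 3), (-4, 4)])
Fold: move[1]->R => URULULLU (positions: [(0, 0), (0, 1), (1, 1), (1, 2), (0, 2), (0, 3), (-1, 3), (-2, 3), (-2, 4)])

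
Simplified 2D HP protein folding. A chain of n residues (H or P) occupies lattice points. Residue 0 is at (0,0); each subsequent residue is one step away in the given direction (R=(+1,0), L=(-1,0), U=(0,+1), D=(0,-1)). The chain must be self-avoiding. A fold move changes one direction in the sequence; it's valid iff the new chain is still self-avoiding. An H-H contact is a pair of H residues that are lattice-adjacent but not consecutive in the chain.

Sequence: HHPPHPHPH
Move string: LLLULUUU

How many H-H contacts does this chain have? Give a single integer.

Positions: [(0, 0), (-1, 0), (-2, 0), (-3, 0), (-3, 1), (-4, 1), (-4, 2), (-4, 3), (-4, 4)]
No H-H contacts found.

Answer: 0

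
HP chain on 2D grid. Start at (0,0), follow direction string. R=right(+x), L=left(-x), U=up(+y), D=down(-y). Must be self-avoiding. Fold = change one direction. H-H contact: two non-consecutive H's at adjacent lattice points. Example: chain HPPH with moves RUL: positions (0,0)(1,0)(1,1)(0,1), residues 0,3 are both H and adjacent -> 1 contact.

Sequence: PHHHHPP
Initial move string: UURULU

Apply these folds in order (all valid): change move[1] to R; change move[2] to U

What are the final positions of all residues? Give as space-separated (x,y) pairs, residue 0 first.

Initial moves: UURULU
Fold: move[1]->R => URRULU (positions: [(0, 0), (0, 1), (1, 1), (2, 1), (2, 2), (1, 2), (1, 3)])
Fold: move[2]->U => URUULU (positions: [(0, 0), (0, 1), (1, 1), (1, 2), (1, 3), (0, 3), (0, 4)])

Answer: (0,0) (0,1) (1,1) (1,2) (1,3) (0,3) (0,4)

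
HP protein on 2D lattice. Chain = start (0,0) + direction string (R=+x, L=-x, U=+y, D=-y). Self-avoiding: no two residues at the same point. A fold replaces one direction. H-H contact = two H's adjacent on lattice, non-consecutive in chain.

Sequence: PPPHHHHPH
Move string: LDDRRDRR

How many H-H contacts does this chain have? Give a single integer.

Positions: [(0, 0), (-1, 0), (-1, -1), (-1, -2), (0, -2), (1, -2), (1, -3), (2, -3), (3, -3)]
No H-H contacts found.

Answer: 0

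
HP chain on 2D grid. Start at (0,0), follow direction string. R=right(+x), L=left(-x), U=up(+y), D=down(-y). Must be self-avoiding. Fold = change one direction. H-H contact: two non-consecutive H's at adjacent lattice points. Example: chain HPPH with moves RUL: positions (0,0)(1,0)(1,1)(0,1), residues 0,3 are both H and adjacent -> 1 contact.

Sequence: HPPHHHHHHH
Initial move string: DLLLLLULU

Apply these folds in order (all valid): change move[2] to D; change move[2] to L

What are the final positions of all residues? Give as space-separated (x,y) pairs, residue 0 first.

Initial moves: DLLLLLULU
Fold: move[2]->D => DLDLLLULU (positions: [(0, 0), (0, -1), (-1, -1), (-1, -2), (-2, -2), (-3, -2), (-4, -2), (-4, -1), (-5, -1), (-5, 0)])
Fold: move[2]->L => DLLLLLULU (positions: [(0, 0), (0, -1), (-1, -1), (-2, -1), (-3, -1), (-4, -1), (-5, -1), (-5, 0), (-6, 0), (-6, 1)])

Answer: (0,0) (0,-1) (-1,-1) (-2,-1) (-3,-1) (-4,-1) (-5,-1) (-5,0) (-6,0) (-6,1)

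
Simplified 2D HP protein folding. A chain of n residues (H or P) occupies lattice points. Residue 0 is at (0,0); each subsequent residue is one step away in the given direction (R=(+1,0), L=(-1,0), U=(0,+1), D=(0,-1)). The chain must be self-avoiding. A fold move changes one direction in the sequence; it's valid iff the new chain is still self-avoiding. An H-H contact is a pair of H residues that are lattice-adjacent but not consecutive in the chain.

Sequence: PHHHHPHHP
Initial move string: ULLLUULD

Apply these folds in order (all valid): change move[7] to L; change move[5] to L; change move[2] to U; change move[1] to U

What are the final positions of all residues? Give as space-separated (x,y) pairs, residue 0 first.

Answer: (0,0) (0,1) (0,2) (0,3) (-1,3) (-1,4) (-2,4) (-3,4) (-4,4)

Derivation:
Initial moves: ULLLUULD
Fold: move[7]->L => ULLLUULL (positions: [(0, 0), (0, 1), (-1, 1), (-2, 1), (-3, 1), (-3, 2), (-3, 3), (-4, 3), (-5, 3)])
Fold: move[5]->L => ULLLULLL (positions: [(0, 0), (0, 1), (-1, 1), (-2, 1), (-3, 1), (-3, 2), (-4, 2), (-5, 2), (-6, 2)])
Fold: move[2]->U => ULULULLL (positions: [(0, 0), (0, 1), (-1, 1), (-1, 2), (-2, 2), (-2, 3), (-3, 3), (-4, 3), (-5, 3)])
Fold: move[1]->U => UUULULLL (positions: [(0, 0), (0, 1), (0, 2), (0, 3), (-1, 3), (-1, 4), (-2, 4), (-3, 4), (-4, 4)])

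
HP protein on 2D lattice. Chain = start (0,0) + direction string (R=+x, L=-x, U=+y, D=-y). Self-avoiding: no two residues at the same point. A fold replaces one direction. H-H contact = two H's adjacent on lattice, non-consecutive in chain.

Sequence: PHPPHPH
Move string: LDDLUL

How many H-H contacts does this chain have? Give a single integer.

Answer: 0

Derivation:
Positions: [(0, 0), (-1, 0), (-1, -1), (-1, -2), (-2, -2), (-2, -1), (-3, -1)]
No H-H contacts found.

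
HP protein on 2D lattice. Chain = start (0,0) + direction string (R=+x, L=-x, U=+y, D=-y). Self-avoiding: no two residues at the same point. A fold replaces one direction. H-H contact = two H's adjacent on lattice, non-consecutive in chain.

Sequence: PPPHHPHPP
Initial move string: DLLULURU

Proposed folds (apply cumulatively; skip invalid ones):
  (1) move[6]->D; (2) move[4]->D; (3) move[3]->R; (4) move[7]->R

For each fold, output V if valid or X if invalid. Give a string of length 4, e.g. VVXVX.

Answer: XXXV

Derivation:
Initial: DLLULURU -> [(0, 0), (0, -1), (-1, -1), (-2, -1), (-2, 0), (-3, 0), (-3, 1), (-2, 1), (-2, 2)]
Fold 1: move[6]->D => DLLULUDU INVALID (collision), skipped
Fold 2: move[4]->D => DLLUDURU INVALID (collision), skipped
Fold 3: move[3]->R => DLLRLURU INVALID (collision), skipped
Fold 4: move[7]->R => DLLULURR VALID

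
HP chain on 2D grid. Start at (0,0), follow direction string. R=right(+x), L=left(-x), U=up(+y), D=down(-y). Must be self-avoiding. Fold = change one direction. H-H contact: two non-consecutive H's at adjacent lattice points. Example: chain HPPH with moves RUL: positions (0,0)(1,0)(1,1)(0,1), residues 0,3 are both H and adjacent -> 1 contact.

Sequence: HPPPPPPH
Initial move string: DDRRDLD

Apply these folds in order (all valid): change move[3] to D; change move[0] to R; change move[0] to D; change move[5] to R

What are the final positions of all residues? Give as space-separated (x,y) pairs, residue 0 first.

Initial moves: DDRRDLD
Fold: move[3]->D => DDRDDLD (positions: [(0, 0), (0, -1), (0, -2), (1, -2), (1, -3), (1, -4), (0, -4), (0, -5)])
Fold: move[0]->R => RDRDDLD (positions: [(0, 0), (1, 0), (1, -1), (2, -1), (2, -2), (2, -3), (1, -3), (1, -4)])
Fold: move[0]->D => DDRDDLD (positions: [(0, 0), (0, -1), (0, -2), (1, -2), (1, -3), (1, -4), (0, -4), (0, -5)])
Fold: move[5]->R => DDRDDRD (positions: [(0, 0), (0, -1), (0, -2), (1, -2), (1, -3), (1, -4), (2, -4), (2, -5)])

Answer: (0,0) (0,-1) (0,-2) (1,-2) (1,-3) (1,-4) (2,-4) (2,-5)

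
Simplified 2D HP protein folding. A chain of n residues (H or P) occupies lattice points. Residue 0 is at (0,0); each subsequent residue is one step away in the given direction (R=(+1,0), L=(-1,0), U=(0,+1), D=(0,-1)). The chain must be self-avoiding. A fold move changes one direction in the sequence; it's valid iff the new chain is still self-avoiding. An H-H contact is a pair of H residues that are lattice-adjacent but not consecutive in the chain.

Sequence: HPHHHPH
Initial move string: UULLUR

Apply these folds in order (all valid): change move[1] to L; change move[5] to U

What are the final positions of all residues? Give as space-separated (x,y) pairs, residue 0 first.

Answer: (0,0) (0,1) (-1,1) (-2,1) (-3,1) (-3,2) (-3,3)

Derivation:
Initial moves: UULLUR
Fold: move[1]->L => ULLLUR (positions: [(0, 0), (0, 1), (-1, 1), (-2, 1), (-3, 1), (-3, 2), (-2, 2)])
Fold: move[5]->U => ULLLUU (positions: [(0, 0), (0, 1), (-1, 1), (-2, 1), (-3, 1), (-3, 2), (-3, 3)])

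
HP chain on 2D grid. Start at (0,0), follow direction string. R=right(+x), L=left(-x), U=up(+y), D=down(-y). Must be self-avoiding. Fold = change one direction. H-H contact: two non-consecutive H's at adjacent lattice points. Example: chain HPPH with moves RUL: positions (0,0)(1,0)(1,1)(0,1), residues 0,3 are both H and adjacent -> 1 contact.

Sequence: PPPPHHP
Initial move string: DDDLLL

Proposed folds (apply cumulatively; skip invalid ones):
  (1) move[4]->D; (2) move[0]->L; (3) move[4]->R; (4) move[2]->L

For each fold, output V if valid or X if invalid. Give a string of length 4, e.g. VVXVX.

Answer: VVXV

Derivation:
Initial: DDDLLL -> [(0, 0), (0, -1), (0, -2), (0, -3), (-1, -3), (-2, -3), (-3, -3)]
Fold 1: move[4]->D => DDDLDL VALID
Fold 2: move[0]->L => LDDLDL VALID
Fold 3: move[4]->R => LDDLRL INVALID (collision), skipped
Fold 4: move[2]->L => LDLLDL VALID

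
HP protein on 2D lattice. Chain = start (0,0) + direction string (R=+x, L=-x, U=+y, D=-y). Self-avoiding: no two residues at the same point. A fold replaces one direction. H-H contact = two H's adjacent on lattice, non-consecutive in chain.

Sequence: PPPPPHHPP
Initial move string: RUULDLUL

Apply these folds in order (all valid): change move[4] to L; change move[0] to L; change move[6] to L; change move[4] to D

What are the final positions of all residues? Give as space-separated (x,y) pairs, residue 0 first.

Answer: (0,0) (-1,0) (-1,1) (-1,2) (-2,2) (-2,1) (-3,1) (-4,1) (-5,1)

Derivation:
Initial moves: RUULDLUL
Fold: move[4]->L => RUULLLUL (positions: [(0, 0), (1, 0), (1, 1), (1, 2), (0, 2), (-1, 2), (-2, 2), (-2, 3), (-3, 3)])
Fold: move[0]->L => LUULLLUL (positions: [(0, 0), (-1, 0), (-1, 1), (-1, 2), (-2, 2), (-3, 2), (-4, 2), (-4, 3), (-5, 3)])
Fold: move[6]->L => LUULLLLL (positions: [(0, 0), (-1, 0), (-1, 1), (-1, 2), (-2, 2), (-3, 2), (-4, 2), (-5, 2), (-6, 2)])
Fold: move[4]->D => LUULDLLL (positions: [(0, 0), (-1, 0), (-1, 1), (-1, 2), (-2, 2), (-2, 1), (-3, 1), (-4, 1), (-5, 1)])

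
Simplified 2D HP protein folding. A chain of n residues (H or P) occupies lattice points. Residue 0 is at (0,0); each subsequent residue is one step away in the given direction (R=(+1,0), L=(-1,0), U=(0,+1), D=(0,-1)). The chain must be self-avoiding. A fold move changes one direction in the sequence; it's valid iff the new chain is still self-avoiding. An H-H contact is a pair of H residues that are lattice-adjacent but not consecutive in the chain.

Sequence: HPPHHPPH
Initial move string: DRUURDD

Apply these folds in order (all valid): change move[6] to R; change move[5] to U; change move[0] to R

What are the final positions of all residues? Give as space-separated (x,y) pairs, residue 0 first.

Answer: (0,0) (1,0) (2,0) (2,1) (2,2) (3,2) (3,3) (4,3)

Derivation:
Initial moves: DRUURDD
Fold: move[6]->R => DRUURDR (positions: [(0, 0), (0, -1), (1, -1), (1, 0), (1, 1), (2, 1), (2, 0), (3, 0)])
Fold: move[5]->U => DRUURUR (positions: [(0, 0), (0, -1), (1, -1), (1, 0), (1, 1), (2, 1), (2, 2), (3, 2)])
Fold: move[0]->R => RRUURUR (positions: [(0, 0), (1, 0), (2, 0), (2, 1), (2, 2), (3, 2), (3, 3), (4, 3)])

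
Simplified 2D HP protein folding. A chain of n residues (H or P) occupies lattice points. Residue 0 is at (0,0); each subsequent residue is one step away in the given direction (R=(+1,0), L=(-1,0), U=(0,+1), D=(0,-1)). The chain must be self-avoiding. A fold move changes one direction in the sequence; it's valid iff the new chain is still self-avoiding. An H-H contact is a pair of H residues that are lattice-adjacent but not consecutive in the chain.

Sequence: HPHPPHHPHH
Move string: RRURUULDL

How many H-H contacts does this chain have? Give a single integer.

Positions: [(0, 0), (1, 0), (2, 0), (2, 1), (3, 1), (3, 2), (3, 3), (2, 3), (2, 2), (1, 2)]
H-H contact: residue 5 @(3,2) - residue 8 @(2, 2)

Answer: 1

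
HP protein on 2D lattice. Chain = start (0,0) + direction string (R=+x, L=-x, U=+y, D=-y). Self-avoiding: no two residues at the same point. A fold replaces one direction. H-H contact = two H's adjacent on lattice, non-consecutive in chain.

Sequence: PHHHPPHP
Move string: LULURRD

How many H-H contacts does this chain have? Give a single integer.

Positions: [(0, 0), (-1, 0), (-1, 1), (-2, 1), (-2, 2), (-1, 2), (0, 2), (0, 1)]
No H-H contacts found.

Answer: 0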